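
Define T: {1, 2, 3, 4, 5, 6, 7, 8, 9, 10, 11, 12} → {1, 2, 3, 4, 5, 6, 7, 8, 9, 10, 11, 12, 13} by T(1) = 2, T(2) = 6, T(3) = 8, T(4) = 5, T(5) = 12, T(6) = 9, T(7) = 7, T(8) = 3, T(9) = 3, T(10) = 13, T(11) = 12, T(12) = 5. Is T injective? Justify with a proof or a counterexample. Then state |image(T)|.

9

T(8) = 3 = T(9) with 8 ≠ 9, so T is not injective.
The image of T is {2, 3, 5, 6, 7, 8, 9, 12, 13}, which has 9 elements.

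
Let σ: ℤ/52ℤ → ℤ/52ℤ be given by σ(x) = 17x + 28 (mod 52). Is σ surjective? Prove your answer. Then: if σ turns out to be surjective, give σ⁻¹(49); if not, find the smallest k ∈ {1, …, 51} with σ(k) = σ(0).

Since gcd(17, 52) = 1, 17 is invertible modulo 52. Euclid's algorithm: 52 = 3·17 + 1; back-substituting gives 1 = 49·17 − 16·52, so 17⁻¹ ≡ 49 (mod 52).
For any y ∈ ℤ/52ℤ, x = 49(y − 28) mod 52 satisfies σ(x) = 17·49(y − 28) + 28 ≡ y (since 17·49 ≡ 1 mod 52). So every y has a preimage.
So σ is surjective.
Since σ is surjective, we find σ⁻¹(49): we need 17x ≡ 49 − 28 ≡ 21 (mod 52). Using 17⁻¹ = 49: x ≡ 49·21 = 1029 = 19·52 + 41, so x = 41.
Check: σ(41) = 17·41 + 28 = 725 = 13·52 + 49 ≡ 49 (mod 52).

41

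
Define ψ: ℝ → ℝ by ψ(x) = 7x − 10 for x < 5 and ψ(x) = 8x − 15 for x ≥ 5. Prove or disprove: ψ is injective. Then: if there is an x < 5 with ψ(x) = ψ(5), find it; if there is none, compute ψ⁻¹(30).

45/8

Both pieces are strictly increasing (slopes 7 and 8), so each is injective on its own interval.
The left piece maps (−∞, 5) onto (−∞, 25); the right piece maps [5, ∞) onto [25, ∞).
These images are disjoint, so no value is attained by both pieces. Therefore ψ is injective.
Because the two images are disjoint, no x < 5 has ψ(x) = ψ(5), so we compute ψ⁻¹(30): 30 lies in [25, ∞), so solve 8x − 15 = 30: x = (30 + 15)/8 = 45/8.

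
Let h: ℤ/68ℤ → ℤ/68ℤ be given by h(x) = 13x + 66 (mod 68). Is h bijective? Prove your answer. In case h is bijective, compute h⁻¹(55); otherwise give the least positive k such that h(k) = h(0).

If h(s) = h(t), then 13s ≡ 13t (mod 68). Because gcd(13, 68) = 1, we may cancel 13 to get s ≡ t (mod 68).
We now compute 13⁻¹ mod 68 explicitly. Euclid's algorithm: 68 = 5·13 + 3, 13 = 4·3 + 1; back-substituting gives 1 = 21·13 − 4·68, so 13⁻¹ ≡ 21 (mod 68).
Then y ↦ 21(y − 66) is a two-sided inverse to h, so every y ∈ ℤ/68ℤ has a preimage.
Hence h is bijective.
Since h is bijective, we find h⁻¹(55): we need 13x ≡ 55 − 66 ≡ 57 (mod 68). Using 13⁻¹ = 21: x ≡ 21·57 = 1197 = 17·68 + 41, so x = 41.
Check: h(41) = 13·41 + 66 = 599 = 8·68 + 55 ≡ 55 (mod 68).

41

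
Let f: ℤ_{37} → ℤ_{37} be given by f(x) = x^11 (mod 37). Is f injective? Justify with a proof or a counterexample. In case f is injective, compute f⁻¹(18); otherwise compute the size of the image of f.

22

Since 37 is prime, the nonzero elements of ℤ_{37} form a cyclic group of order 36.
As gcd(11, 36) = 1, raising to the 11th power is a bijection on this group: if u^11 ≡ v^11 then (uv^{−1})^11 = 1, and the only element of order dividing gcd(11, 36) = 1 is 1, so u = v.
With f(0) = 0 this makes f injective on all of ℤ_{37}, hence bijective (finite equal-size domain and codomain). In particular f is injective.
Since f is injective, we find the preimage of 18. The inverse of x ↦ x^11 on (ℤ_{37})^× is x ↦ x^23, because 11·23 = 253 = 7·36 + 1 ≡ 1 (mod 36) and x^{36} = 1 for x ≠ 0 (Fermat). So f⁻¹(18) = 18^23 mod 37.
Repeated squaring mod 37: 18^1 ≡ 18, 18^2 ≡ 18² = 324 ≡ 28, 18^4 ≡ 28² = 784 ≡ 7, 18^8 ≡ 7² = 49 ≡ 12, 18^16 ≡ 12² = 144 ≡ 33. Since 23 = 16 + 4 + 2 + 1, 18^23 ≡ 33·7·28·18: 33·7 = 231 ≡ 9, then 9·28 = 252 ≡ 30, then 30·18 = 540 ≡ 22. So 18^23 ≡ 22 (mod 37).
Hence f⁻¹(18) = 22.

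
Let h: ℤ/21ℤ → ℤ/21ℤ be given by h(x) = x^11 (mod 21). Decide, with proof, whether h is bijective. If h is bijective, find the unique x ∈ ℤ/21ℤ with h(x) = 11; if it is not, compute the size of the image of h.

2

Computing x^11 mod 21 for each x (by repeated squaring, reducing mod 21 at every step), the values h(0), h(1), …, h(20) are: 0, 1, 11, 12, 16, 17, 6, 7, 8, 18, 19, 2, 3, 13, 14, 15, 4, 5, 9, 10, 20.
Every element of ℤ/21ℤ appears exactly once in this list, so h is a bijection, and in particular bijective.
Since h is bijective, we read off the preimage of 11 from the same table: h(2) = 11, so h⁻¹(11) = 2.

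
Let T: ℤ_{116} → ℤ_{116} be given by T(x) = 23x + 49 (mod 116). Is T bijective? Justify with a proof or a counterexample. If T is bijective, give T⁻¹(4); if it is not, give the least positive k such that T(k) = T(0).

109

Suppose T(s) = T(t) in ℤ_{116}. Then 23s + 49 ≡ 23t + 49 (mod 116), thus 23(s − t) ≡ 0 (mod 116).
Since gcd(23, 116) = 1, 23 is invertible modulo 116, thus s − t ≡ 0 (mod 116), i.e. s = t.
We now compute 23⁻¹ mod 116 explicitly. Euclid's algorithm: 116 = 5·23 + 1; back-substituting gives 1 = 111·23 − 22·116, so 23⁻¹ ≡ 111 (mod 116).
Then y ↦ 111(y − 49) is a two-sided inverse to T, so every y ∈ ℤ_{116} has a preimage.
Thus T is bijective.
Since T is bijective, we find T⁻¹(4): we need 23x ≡ 4 − 49 ≡ 71 (mod 116). Using 23⁻¹ = 111: x ≡ 111·71 = 7881 = 67·116 + 109, so x = 109.
Check: T(109) = 23·109 + 49 = 2556 = 22·116 + 4 ≡ 4 (mod 116).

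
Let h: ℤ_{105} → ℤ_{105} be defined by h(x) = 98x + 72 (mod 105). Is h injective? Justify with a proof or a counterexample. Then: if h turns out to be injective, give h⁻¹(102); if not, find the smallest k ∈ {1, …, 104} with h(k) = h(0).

Recall: h is injective when h(s) = h(t) forces s = t.
We have gcd(98, 105) = 7 > 1. Taking s = 0 and t = 15: h(0) = 72 and h(15) = 98·15 + 72 = 1542 ≡ 72 (mod 105).
So h(0) = h(15) while 0 ≠ 15, so h is not injective.
Since h is not injective, we find the least positive k with h(k) = h(0): this means 98k ≡ 0 (mod 105), i.e. 105 ∣ 98k. Since gcd(98, 105) = 7, dividing through by 7 this holds exactly when 15 ∣ 14k, and as gcd(14, 15) = 1, exactly when 15 ∣ k.
The smallest positive such k is 15.

15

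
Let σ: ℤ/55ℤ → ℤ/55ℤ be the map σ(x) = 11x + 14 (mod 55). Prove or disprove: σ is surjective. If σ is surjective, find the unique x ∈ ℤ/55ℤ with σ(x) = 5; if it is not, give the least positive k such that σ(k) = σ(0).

5

Since gcd(11, 55) = 11, we have 11x ≡ 0 (mod 11) for all x, so σ(x) ≡ 3 (mod 11).
But 0 ≢ 3 (mod 11), so 0 ∈ ℤ/55ℤ has no preimage. Thus σ is not surjective.
Since σ is not surjective, we find the least positive k with σ(k) = σ(0): this means 11k ≡ 0 (mod 55), i.e. 55 ∣ 11k. Since gcd(11, 55) = 11, dividing through by 11 this holds exactly when 5 ∣ k.
The smallest positive such k is 5.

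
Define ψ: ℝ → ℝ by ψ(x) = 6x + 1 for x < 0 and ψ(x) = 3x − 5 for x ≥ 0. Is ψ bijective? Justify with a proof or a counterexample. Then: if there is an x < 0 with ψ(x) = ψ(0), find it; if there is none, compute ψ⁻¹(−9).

Both pieces are strictly increasing (slopes 6 and 3), so each is injective on its own interval.
The left piece maps (−∞, 0) onto (−∞, 1); the right piece maps [0, ∞) onto [−5, ∞).
These images overlap. In particular ψ(0) = −5 (right piece), and solving 6x + 1 = −5 on the left piece gives x = −1 < 0.
So ψ(−1) = ψ(0) with −1 ≠ 0, and ψ is not injective, hence not bijective. This x = −1 is the requested value below 0.

-1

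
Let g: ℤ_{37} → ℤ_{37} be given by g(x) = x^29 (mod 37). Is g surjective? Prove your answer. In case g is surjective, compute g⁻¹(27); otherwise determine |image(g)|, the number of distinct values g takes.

11

Since 37 is prime, the nonzero elements of ℤ_{37} form a cyclic group of order 36.
As gcd(29, 36) = 1, raising to the 29th power is a bijection on this group: if a^29 ≡ b^29 then (ab^{−1})^29 = 1, and the only element of order dividing gcd(29, 36) = 1 is 1, so a = b.
With g(0) = 0 this makes g injective on all of ℤ_{37}, hence bijective (finite equal-size domain and codomain). In particular g is surjective.
Since g is surjective, we find the preimage of 27. The inverse of x ↦ x^29 on (ℤ_{37})^× is x ↦ x^5, because 29·5 = 145 = 4·36 + 1 ≡ 1 (mod 36) and x^{36} = 1 for x ≠ 0 (Fermat). So g⁻¹(27) = 27^5 mod 37.
Repeated squaring mod 37: 27^1 ≡ 27, 27^2 ≡ 27² = 729 ≡ 26, 27^4 ≡ 26² = 676 ≡ 10. Since 5 = 4 + 1, 27^5 ≡ 10·27: 10·27 = 270 ≡ 11. So 27^5 ≡ 11 (mod 37).
Hence g⁻¹(27) = 11.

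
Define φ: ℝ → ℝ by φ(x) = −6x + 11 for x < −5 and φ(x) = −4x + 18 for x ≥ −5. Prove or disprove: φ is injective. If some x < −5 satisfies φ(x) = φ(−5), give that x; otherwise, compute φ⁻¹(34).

-4

Both pieces are strictly decreasing (slopes −6 and −4), so each is injective on its own interval.
The left piece maps (−∞, −5) onto (41, ∞); the right piece maps [−5, ∞) onto (−∞, 38].
These images are disjoint, so no value is attained by both pieces. Thus φ is injective.
Because the two images are disjoint, no x < −5 has φ(x) = φ(−5), so we compute φ⁻¹(34): 34 lies in (−∞, 38], so solve −4x + 18 = 34: x = (34 − 18)/(−4) = −4.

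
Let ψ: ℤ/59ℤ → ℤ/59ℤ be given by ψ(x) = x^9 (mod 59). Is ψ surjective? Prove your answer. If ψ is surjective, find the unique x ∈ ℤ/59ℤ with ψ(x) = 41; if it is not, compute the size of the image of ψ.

20

Since 59 is prime, the nonzero elements of ℤ/59ℤ form a cyclic group of order 58.
As gcd(9, 58) = 1, raising to the 9th power is a bijection on this group: if s^9 ≡ t^9 then (st^{−1})^9 = 1, and the only element of order dividing gcd(9, 58) = 1 is 1, so s = t.
With ψ(0) = 0 this makes ψ injective on all of ℤ/59ℤ, hence bijective (finite equal-size domain and codomain). In particular ψ is surjective.
Since ψ is surjective, we find the preimage of 41. The inverse of x ↦ x^9 on (ℤ/59ℤ)^× is x ↦ x^13, because 9·13 = 117 = 2·58 + 1 ≡ 1 (mod 58) and x^{58} = 1 for x ≠ 0 (Fermat). So ψ⁻¹(41) = 41^13 mod 59.
Repeated squaring mod 59: 41^1 ≡ 41, 41^2 ≡ 41² = 1681 ≡ 29, 41^4 ≡ 29² = 841 ≡ 15, 41^8 ≡ 15² = 225 ≡ 48. Since 13 = 8 + 4 + 1, 41^13 ≡ 48·15·41: 48·15 = 720 ≡ 12, then 12·41 = 492 ≡ 20. So 41^13 ≡ 20 (mod 59).
Hence ψ⁻¹(41) = 20.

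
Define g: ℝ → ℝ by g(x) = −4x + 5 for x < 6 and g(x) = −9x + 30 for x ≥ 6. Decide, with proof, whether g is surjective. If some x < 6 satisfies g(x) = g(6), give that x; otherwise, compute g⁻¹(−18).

23/4

Both pieces are strictly decreasing (slopes −4 and −9), so each is injective on its own interval.
The left piece maps (−∞, 6) onto (−19, ∞); the right piece maps [6, ∞) onto (−∞, −24].
The union (−19, ∞) ∪ (−∞, −24] omits the interval between −19 and −24; in particular −19 has no preimage. So g is not surjective.
Because the two images are disjoint, no x < 6 has g(x) = g(6), so we compute g⁻¹(−18): −18 lies in (−19, ∞), so solve −4x + 5 = −18: x = (−18 − 5)/(−4) = 23/4.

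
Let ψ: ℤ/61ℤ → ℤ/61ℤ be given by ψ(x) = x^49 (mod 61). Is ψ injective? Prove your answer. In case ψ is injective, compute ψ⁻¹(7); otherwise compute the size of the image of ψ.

2

Since 61 is prime, the nonzero elements of ℤ/61ℤ form a cyclic group of order 60.
As gcd(49, 60) = 1, raising to the 49th power is a bijection on this group: if u^49 ≡ v^49 then (uv^{−1})^49 = 1, and the only element of order dividing gcd(49, 60) = 1 is 1, so u = v.
With ψ(0) = 0 this makes ψ injective on all of ℤ/61ℤ, hence bijective (finite equal-size domain and codomain). In particular ψ is injective.
Since ψ is injective, we find the preimage of 7. The inverse of x ↦ x^49 on (ℤ/61ℤ)^× is x ↦ x^49, because 49·49 = 2401 = 40·60 + 1 ≡ 1 (mod 60) and x^{60} = 1 for x ≠ 0 (Fermat). So ψ⁻¹(7) = 7^49 mod 61.
Repeated squaring mod 61: 7^1 ≡ 7, 7^2 ≡ 7² = 49, 7^4 ≡ 49² = 2401 ≡ 22, 7^8 ≡ 22² = 484 ≡ 57, 7^16 ≡ 57² = 3249 ≡ 16, 7^32 ≡ 16² = 256 ≡ 12. Since 49 = 32 + 16 + 1, 7^49 ≡ 12·16·7: 12·16 = 192 ≡ 9, then 9·7 = 63 ≡ 2. So 7^49 ≡ 2 (mod 61).
Hence ψ⁻¹(7) = 2.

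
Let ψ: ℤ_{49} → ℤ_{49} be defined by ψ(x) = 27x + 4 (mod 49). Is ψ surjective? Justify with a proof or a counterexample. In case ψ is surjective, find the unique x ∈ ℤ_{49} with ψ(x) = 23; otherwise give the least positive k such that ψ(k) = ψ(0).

37

Since gcd(27, 49) = 1, 27 is invertible modulo 49. Euclid's algorithm: 49 = 1·27 + 22, 27 = 1·22 + 5, 22 = 4·5 + 2, 5 = 2·2 + 1; back-substituting gives 1 = 20·27 − 11·49, so 27⁻¹ ≡ 20 (mod 49).
For any y ∈ ℤ_{49}, x = 20(y − 4) mod 49 satisfies ψ(x) = 27·20(y − 4) + 4 ≡ y (since 27·20 ≡ 1 mod 49). So every y has a preimage.
Hence ψ is surjective.
Since ψ is surjective, we find ψ⁻¹(23): we need 27x ≡ 23 − 4 ≡ 19 (mod 49). Using 27⁻¹ = 20: x ≡ 20·19 = 380 = 7·49 + 37, so x = 37.
Check: ψ(37) = 27·37 + 4 = 1003 = 20·49 + 23 ≡ 23 (mod 49).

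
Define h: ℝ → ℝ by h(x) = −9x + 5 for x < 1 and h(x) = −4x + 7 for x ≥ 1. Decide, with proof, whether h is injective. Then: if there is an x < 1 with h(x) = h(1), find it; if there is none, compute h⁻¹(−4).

2/9

Both pieces are strictly decreasing (slopes −9 and −4), so each is injective on its own interval.
The left piece maps (−∞, 1) onto (−4, ∞); the right piece maps [1, ∞) onto (−∞, 3].
These images overlap. In particular h(1) = 3 (right piece), and solving −9x + 5 = 3 on the left piece gives x = 2/9 < 1.
So h(2/9) = h(1) with 2/9 ≠ 1, and h is not injective. This x = 2/9 is the requested value below 1.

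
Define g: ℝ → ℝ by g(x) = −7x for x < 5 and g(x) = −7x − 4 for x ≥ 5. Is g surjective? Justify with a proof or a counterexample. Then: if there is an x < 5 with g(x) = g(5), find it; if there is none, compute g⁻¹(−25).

Both pieces are strictly decreasing (slopes −7 and −7), so each is injective on its own interval.
The left piece maps (−∞, 5) onto (−35, ∞); the right piece maps [5, ∞) onto (−∞, −39].
The union (−35, ∞) ∪ (−∞, −39] omits the interval between −35 and −39; in particular −35 has no preimage. So g is not surjective.
Because the two images are disjoint, no x < 5 has g(x) = g(5), so we compute g⁻¹(−25): −25 lies in (−35, ∞), so solve −7x = −25: x = (−25 − 0)/(−7) = 25/7.

25/7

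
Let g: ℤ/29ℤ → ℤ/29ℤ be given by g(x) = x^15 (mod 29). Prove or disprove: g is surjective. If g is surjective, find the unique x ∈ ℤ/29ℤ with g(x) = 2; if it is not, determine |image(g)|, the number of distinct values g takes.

27

Since 29 is prime, the nonzero elements of ℤ/29ℤ form a cyclic group of order 28.
As gcd(15, 28) = 1, raising to the 15th power is a bijection on this group: if u^15 ≡ v^15 then (uv^{−1})^15 = 1, and the only element of order dividing gcd(15, 28) = 1 is 1, so u = v.
With g(0) = 0 this makes g injective on all of ℤ/29ℤ, hence bijective (finite equal-size domain and codomain). In particular g is surjective.
Since g is surjective, we find the preimage of 2. The inverse of x ↦ x^15 on (ℤ/29ℤ)^× is x ↦ x^15, because 15·15 = 225 = 8·28 + 1 ≡ 1 (mod 28) and x^{28} = 1 for x ≠ 0 (Fermat). So g⁻¹(2) = 2^15 mod 29.
Repeated squaring mod 29: 2^1 ≡ 2, 2^2 ≡ 2² = 4, 2^4 ≡ 4² = 16, 2^8 ≡ 16² = 256 ≡ 24. Since 15 = 8 + 4 + 2 + 1, 2^15 ≡ 24·16·4·2: 24·16 = 384 ≡ 7, then 7·4 = 28, then 28·2 = 56 ≡ 27. So 2^15 ≡ 27 (mod 29).
Hence g⁻¹(2) = 27.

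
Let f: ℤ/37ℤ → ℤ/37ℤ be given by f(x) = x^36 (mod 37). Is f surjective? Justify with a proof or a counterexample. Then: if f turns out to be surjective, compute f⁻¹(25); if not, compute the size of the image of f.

f(1) = 1^36 = 1.
f(2): Repeated squaring mod 37: 2^1 ≡ 2, 2^2 ≡ 2² = 4, 2^4 ≡ 4² = 16, 2^8 ≡ 16² = 256 ≡ 34, 2^16 ≡ 34² = 1156 ≡ 9, 2^32 ≡ 9² = 81 ≡ 7. Since 36 = 32 + 4, 2^36 ≡ 7·16: 7·16 = 112 ≡ 1. So 2^36 ≡ 1 (mod 37).
So f(1) = f(2) = 1 while 1 ≠ 2, so f is not injective.
A non-injective map from the 37-element set ℤ/37ℤ to itself takes at most 36 distinct values, so it cannot be surjective. Therefore f is not surjective.
Since f is not surjective, we determine |image(f)|. Computing x^36 mod 37 for each x (by repeated squaring, reducing mod 37 at every step), the values f(0), f(1), …, f(36) are: 0, 1, 1, 1, 1, 1, 1, 1, 1, 1, 1, 1, 1, 1, 1, 1, 1, 1, 1, 1, 1, 1, 1, 1, 1, 1, 1, 1, 1, 1, 1, 1, 1, 1, 1, 1, 1.
The distinct values are {0, 1}; there are 2 of them.

2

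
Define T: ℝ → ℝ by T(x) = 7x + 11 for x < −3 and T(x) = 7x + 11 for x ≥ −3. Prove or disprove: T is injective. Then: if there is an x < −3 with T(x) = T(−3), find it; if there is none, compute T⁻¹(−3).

Both pieces are strictly increasing (slopes 7 and 7), so each is injective on its own interval.
The left piece maps (−∞, −3) onto (−∞, −10); the right piece maps [−3, ∞) onto [−10, ∞).
These images are disjoint, so no value is attained by both pieces. So T is injective.
Because the two images are disjoint, no x < −3 has T(x) = T(−3), so we compute T⁻¹(−3): −3 lies in [−10, ∞), so solve 7x + 11 = −3: x = (−3 − 11)/7 = −2.

-2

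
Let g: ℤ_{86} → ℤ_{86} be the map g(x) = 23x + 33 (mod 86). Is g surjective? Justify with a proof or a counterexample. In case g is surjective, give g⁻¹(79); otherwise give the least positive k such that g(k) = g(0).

Recall: surjectivity means every element of the codomain has a preimage under g.
Since gcd(23, 86) = 1, 23 is invertible modulo 86. Euclid's algorithm: 86 = 3·23 + 17, 23 = 1·17 + 6, 17 = 2·6 + 5, 6 = 1·5 + 1; back-substituting gives 1 = 15·23 − 4·86, so 23⁻¹ ≡ 15 (mod 86).
For any y ∈ ℤ_{86}, x = 15(y − 33) mod 86 satisfies g(x) = 23·15(y − 33) + 33 ≡ y (since 23·15 ≡ 1 mod 86). So every y has a preimage.
Hence g is surjective.
Since g is surjective, we find g⁻¹(79): we need 23x ≡ 79 − 33 ≡ 46 (mod 86). Using 23⁻¹ = 15: x ≡ 15·46 = 690 = 8·86 + 2, so x = 2.
Check: g(2) = 23·2 + 33 = 79 ≡ 79 (mod 86).

2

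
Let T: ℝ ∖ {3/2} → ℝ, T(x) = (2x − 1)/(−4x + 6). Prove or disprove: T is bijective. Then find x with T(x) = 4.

If T(x) = −1/2, cross-multiplying gives −4(2x − 1) = 2(−4x + 6), which simplifies to 4 = 12 — false.  So −1/2 has no preimage and T is not surjective.
So T is not bijective.
Solving T(x) = 4: cross-multiplying gives 2x − 1 = 4(−4x + 6), which rearranges to 18x = 25, so x = 25/18.

25/18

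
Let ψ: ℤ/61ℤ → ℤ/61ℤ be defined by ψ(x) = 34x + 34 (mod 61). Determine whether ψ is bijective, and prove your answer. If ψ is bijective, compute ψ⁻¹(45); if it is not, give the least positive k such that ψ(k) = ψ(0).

38

Suppose ψ(a) = ψ(b) in ℤ/61ℤ. Then 34a + 34 ≡ 34b + 34 (mod 61), hence 34(a − b) ≡ 0 (mod 61).
Since gcd(34, 61) = 1, 34 is invertible modulo 61, so a − b ≡ 0 (mod 61), i.e. a = b.
We now compute 34⁻¹ mod 61 explicitly. Euclid's algorithm: 61 = 1·34 + 27, 34 = 1·27 + 7, 27 = 3·7 + 6, 7 = 1·6 + 1; back-substituting gives 1 = 9·34 − 5·61, so 34⁻¹ ≡ 9 (mod 61).
Then y ↦ 9(y − 34) is a two-sided inverse to ψ, so every y ∈ ℤ/61ℤ has a preimage.
Therefore ψ is bijective.
Since ψ is bijective, we compute ψ⁻¹(45): solve 34x + 34 ≡ 45 (mod 61), i.e. 34x ≡ 11 (mod 61).
Multiplying by 34⁻¹ = 9 gives x ≡ 9·11 = 99 = 1·61 + 38 ≡ 38 (mod 61).
Check: ψ(38) = 34·38 + 34 = 1326 = 21·61 + 45 ≡ 45 (mod 61).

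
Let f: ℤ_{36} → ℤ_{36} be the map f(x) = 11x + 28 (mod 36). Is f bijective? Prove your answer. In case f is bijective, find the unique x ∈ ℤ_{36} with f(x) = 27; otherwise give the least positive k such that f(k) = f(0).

13

Suppose f(u) = f(v) in ℤ_{36}. Then 11u + 28 ≡ 11v + 28 (mod 36), so 11(u − v) ≡ 0 (mod 36).
Since gcd(11, 36) = 1, 11 is invertible modulo 36, therefore u − v ≡ 0 (mod 36), i.e. u = v.
We now compute 11⁻¹ mod 36 explicitly. Euclid's algorithm: 36 = 3·11 + 3, 11 = 3·3 + 2, 3 = 1·2 + 1; back-substituting gives 1 = 23·11 − 7·36, so 11⁻¹ ≡ 23 (mod 36).
Then y ↦ 23(y − 28) is a two-sided inverse to f, so every y ∈ ℤ_{36} has a preimage.
Hence f is bijective.
Since f is bijective, we compute f⁻¹(27): solve 11x + 28 ≡ 27 (mod 36), i.e. 11x ≡ 35 (mod 36).
Multiplying by 11⁻¹ = 23 gives x ≡ 23·35 = 805 = 22·36 + 13 ≡ 13 (mod 36).
Check: f(13) = 11·13 + 28 = 171 = 4·36 + 27 ≡ 27 (mod 36).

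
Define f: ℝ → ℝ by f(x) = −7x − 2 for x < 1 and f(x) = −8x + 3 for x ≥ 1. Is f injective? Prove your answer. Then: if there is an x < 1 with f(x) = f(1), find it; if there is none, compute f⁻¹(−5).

3/7

Both pieces are strictly decreasing (slopes −7 and −8), so each is injective on its own interval.
The left piece maps (−∞, 1) onto (−9, ∞); the right piece maps [1, ∞) onto (−∞, −5].
These images overlap. In particular f(1) = −5 (right piece), and solving −7x − 2 = −5 on the left piece gives x = 3/7 < 1.
So f(3/7) = f(1) with 3/7 ≠ 1, and f is not injective. This x = 3/7 is the requested value below 1.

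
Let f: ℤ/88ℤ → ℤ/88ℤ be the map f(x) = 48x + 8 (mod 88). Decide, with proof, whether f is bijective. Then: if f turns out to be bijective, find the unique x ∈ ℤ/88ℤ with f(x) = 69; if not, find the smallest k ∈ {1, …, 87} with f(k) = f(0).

11

Recall: f is injective if f(x_1) = f(x_2) implies x_1 = x_2.
We have gcd(48, 88) = 8 > 1. Taking x_1 = 0 and x_2 = 11: f(0) = 8 and f(11) = 48·11 + 8 = 536 ≡ 8 (mod 88).
So f(0) = f(11) while 0 ≠ 11, therefore f is not injective, hence not bijective.
Since f is not bijective, we find the least positive k with f(k) = f(0): this means 48k ≡ 0 (mod 88), i.e. 88 ∣ 48k. Since gcd(48, 88) = 8, dividing through by 8 this holds exactly when 11 ∣ 6k, and as gcd(6, 11) = 1, exactly when 11 ∣ k.
The smallest positive such k is 11.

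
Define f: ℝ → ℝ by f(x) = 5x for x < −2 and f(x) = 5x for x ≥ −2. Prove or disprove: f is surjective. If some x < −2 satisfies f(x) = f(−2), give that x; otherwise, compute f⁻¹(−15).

Both pieces are strictly increasing (slopes 5 and 5), so each is injective on its own interval.
The left piece maps (−∞, −2) onto (−∞, −10); the right piece maps [−2, ∞) onto [−10, ∞).
These images together cover ℝ, so f is surjective.
Because the two images are disjoint, no x < −2 has f(x) = f(−2), so we compute f⁻¹(−15): −15 lies in (−∞, −10), so solve 5x = −15: x = (−15 − 0)/5 = −3.

-3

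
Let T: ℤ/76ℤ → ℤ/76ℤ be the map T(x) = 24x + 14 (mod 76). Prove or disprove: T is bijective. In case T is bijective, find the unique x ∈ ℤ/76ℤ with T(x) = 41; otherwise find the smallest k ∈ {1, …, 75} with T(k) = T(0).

19

Recall: T is injective if T(s) = T(t) implies s = t.
We have gcd(24, 76) = 4 > 1. Taking s = 0 and t = 19: T(0) = 14 and T(19) = 24·19 + 14 = 470 ≡ 14 (mod 76).
So T(0) = T(19) while 0 ≠ 19, therefore T is not injective, hence not bijective.
Since T is not bijective, we find the least positive k with T(k) = T(0): this means 24k ≡ 0 (mod 76), i.e. 76 ∣ 24k. Since gcd(24, 76) = 4, dividing through by 4 this holds exactly when 19 ∣ 6k, and as gcd(6, 19) = 1, exactly when 19 ∣ k.
The smallest positive such k is 19.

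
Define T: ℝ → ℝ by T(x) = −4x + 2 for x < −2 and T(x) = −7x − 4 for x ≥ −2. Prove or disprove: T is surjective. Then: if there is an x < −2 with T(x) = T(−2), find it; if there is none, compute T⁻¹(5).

-9/7

Both pieces are strictly decreasing (slopes −4 and −7), so each is injective on its own interval.
The left piece maps (−∞, −2) onto (10, ∞); the right piece maps [−2, ∞) onto (−∞, 10].
These images together cover ℝ, so T is surjective.
Because the two images are disjoint, no x < −2 has T(x) = T(−2), so we compute T⁻¹(5): 5 lies in (−∞, 10], so solve −7x − 4 = 5: x = (5 + 4)/(−7) = −9/7.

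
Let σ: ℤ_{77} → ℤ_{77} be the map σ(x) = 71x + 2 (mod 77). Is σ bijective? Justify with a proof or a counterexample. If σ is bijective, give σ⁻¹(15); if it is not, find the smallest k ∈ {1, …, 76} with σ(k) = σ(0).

Recall that injectivity means: for all u, v in the domain, σ(u) = σ(v) implies u = v.
Suppose σ(u) = σ(v) in ℤ_{77}. Then 71u + 2 ≡ 71v + 2 (mod 77), hence 71(u − v) ≡ 0 (mod 77).
Since gcd(71, 77) = 1, 71 is invertible modulo 77, hence u − v ≡ 0 (mod 77), i.e. u = v.
We now compute 71⁻¹ mod 77 explicitly. Euclid's algorithm: 77 = 1·71 + 6, 71 = 11·6 + 5, 6 = 1·5 + 1; back-substituting gives 1 = 64·71 − 59·77, so 71⁻¹ ≡ 64 (mod 77).
For any y ∈ ℤ_{77}, x = 64(y − 2) mod 77 satisfies σ(x) = 71·64(y − 2) + 2 ≡ y (since 71·64 ≡ 1 mod 77). So every y has a preimage.
So σ is bijective.
Since σ is bijective, we find σ⁻¹(15): we need 71x ≡ 15 − 2 ≡ 13 (mod 77). Using 71⁻¹ = 64: x ≡ 64·13 = 832 = 10·77 + 62, so x = 62.
Check: σ(62) = 71·62 + 2 = 4404 = 57·77 + 15 ≡ 15 (mod 77).

62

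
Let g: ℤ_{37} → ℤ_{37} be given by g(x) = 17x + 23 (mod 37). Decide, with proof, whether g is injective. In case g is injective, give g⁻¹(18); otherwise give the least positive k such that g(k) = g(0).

28

By definition, g is injective when g(a) = g(b) forces a = b.
If g(a) = g(b), then 17a ≡ 17b (mod 37). Because gcd(17, 37) = 1, we may cancel 17 to get a ≡ b (mod 37).
Hence g is injective.
We now compute 17⁻¹ mod 37 explicitly. Euclid's algorithm: 37 = 2·17 + 3, 17 = 5·3 + 2, 3 = 1·2 + 1; back-substituting gives 1 = 24·17 − 11·37, so 17⁻¹ ≡ 24 (mod 37).
Since g is injective, we compute g⁻¹(18): solve 17x + 23 ≡ 18 (mod 37), i.e. 17x ≡ 32 (mod 37).
Multiplying by 17⁻¹ = 24 gives x ≡ 24·32 = 768 = 20·37 + 28 ≡ 28 (mod 37).
Check: g(28) = 17·28 + 23 = 499 = 13·37 + 18 ≡ 18 (mod 37).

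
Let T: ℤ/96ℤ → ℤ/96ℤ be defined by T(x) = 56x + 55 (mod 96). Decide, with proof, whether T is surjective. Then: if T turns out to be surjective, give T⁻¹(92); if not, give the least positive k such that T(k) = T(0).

Since gcd(56, 96) = 8, we have 56x ≡ 0 (mod 8) for all x, so T(x) ≡ 7 (mod 8).
But 0 ≢ 7 (mod 8), so 0 ∈ ℤ/96ℤ has no preimage. Hence T is not surjective.
Since T is not surjective, we find the least positive k with T(k) = T(0): this means 56k ≡ 0 (mod 96), i.e. 96 ∣ 56k. Since gcd(56, 96) = 8, dividing through by 8 this holds exactly when 12 ∣ 7k, and as gcd(7, 12) = 1, exactly when 12 ∣ k.
The smallest positive such k is 12.

12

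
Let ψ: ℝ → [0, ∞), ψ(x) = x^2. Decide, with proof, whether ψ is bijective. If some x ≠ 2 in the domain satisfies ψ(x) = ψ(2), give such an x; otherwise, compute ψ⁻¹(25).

-2

ψ(2) = 4 = (−2)^2 = ψ(−2) (since 2 is even), with 2 ≠ −2. So ψ is not injective, hence not bijective.
For the follow-up, such an x exists: taking x = −2 ∈ ℝ gives ψ(−2) = 4 = ψ(2) with −2 ≠ 2.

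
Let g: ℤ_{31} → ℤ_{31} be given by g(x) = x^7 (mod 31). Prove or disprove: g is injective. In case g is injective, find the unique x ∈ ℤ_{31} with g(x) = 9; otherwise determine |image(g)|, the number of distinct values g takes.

18

Since 31 is prime, the nonzero elements of ℤ_{31} form a cyclic group of order 30.
As gcd(7, 30) = 1, raising to the 7th power is a bijection on this group: if s^7 ≡ t^7 then (st^{−1})^7 = 1, and the only element of order dividing gcd(7, 30) = 1 is 1, so s = t.
With g(0) = 0 this makes g injective on all of ℤ_{31}, hence bijective (finite equal-size domain and codomain). In particular g is injective.
Since g is injective, we find the preimage of 9. The inverse of x ↦ x^7 on (ℤ_{31})^× is x ↦ x^13, because 7·13 = 91 = 3·30 + 1 ≡ 1 (mod 30) and x^{30} = 1 for x ≠ 0 (Fermat). So g⁻¹(9) = 9^13 mod 31.
Repeated squaring mod 31: 9^1 ≡ 9, 9^2 ≡ 9² = 81 ≡ 19, 9^4 ≡ 19² = 361 ≡ 20, 9^8 ≡ 20² = 400 ≡ 28. Since 13 = 8 + 4 + 1, 9^13 ≡ 28·20·9: 28·20 = 560 ≡ 2, then 2·9 = 18. So 9^13 ≡ 18 (mod 31).
Hence g⁻¹(9) = 18.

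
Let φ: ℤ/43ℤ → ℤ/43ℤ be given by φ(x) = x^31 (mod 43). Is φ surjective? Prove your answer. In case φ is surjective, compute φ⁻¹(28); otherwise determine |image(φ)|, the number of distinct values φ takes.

30

Since 43 is prime, the nonzero elements of ℤ/43ℤ form a cyclic group of order 42.
As gcd(31, 42) = 1, raising to the 31st power is a bijection on this group: if s^31 ≡ t^31 then (st^{−1})^31 = 1, and the only element of order dividing gcd(31, 42) = 1 is 1, so s = t.
With φ(0) = 0 this makes φ injective on all of ℤ/43ℤ, hence bijective (finite equal-size domain and codomain). In particular φ is surjective.
Since φ is surjective, we find the preimage of 28. The inverse of x ↦ x^31 on (ℤ/43ℤ)^× is x ↦ x^19, because 31·19 = 589 = 14·42 + 1 ≡ 1 (mod 42) and x^{42} = 1 for x ≠ 0 (Fermat). So φ⁻¹(28) = 28^19 mod 43.
Repeated squaring mod 43: 28^1 ≡ 28, 28^2 ≡ 28² = 784 ≡ 10, 28^4 ≡ 10² = 100 ≡ 14, 28^8 ≡ 14² = 196 ≡ 24, 28^16 ≡ 24² = 576 ≡ 17. Since 19 = 16 + 2 + 1, 28^19 ≡ 17·10·28: 17·10 = 170 ≡ 41, then 41·28 = 1148 ≡ 30. So 28^19 ≡ 30 (mod 43).
Hence φ⁻¹(28) = 30.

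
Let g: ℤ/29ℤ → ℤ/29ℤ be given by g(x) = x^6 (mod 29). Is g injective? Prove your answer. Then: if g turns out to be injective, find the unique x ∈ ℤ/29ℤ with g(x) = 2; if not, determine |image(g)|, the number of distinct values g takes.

15

g(14): Repeated squaring mod 29: 14^1 ≡ 14, 14^2 ≡ 14² = 196 ≡ 22, 14^4 ≡ 22² = 484 ≡ 20. Since 6 = 4 + 2, 14^6 ≡ 20·22: 20·22 = 440 ≡ 5. So 14^6 ≡ 5 (mod 29).
g(15): Repeated squaring mod 29: 15^1 ≡ 15, 15^2 ≡ 15² = 225 ≡ 22, 15^4 ≡ 22² = 484 ≡ 20. Since 6 = 4 + 2, 15^6 ≡ 20·22: 20·22 = 440 ≡ 5. So 15^6 ≡ 5 (mod 29).
So g(14) = g(15) = 5 while 14 ≠ 15, hence g is not injective.
Since g is not injective, we determine |image(g)|. Computing x^6 mod 29 for each x (by repeated squaring, reducing mod 29 at every step), the values g(0), g(1), …, g(28) are: 0, 1, 6, 4, 7, 23, 24, 25, 13, 16, 22, 9, 28, 20, 5, 5, 20, 28, 9, 22, 16, 13, 25, 24, 23, 7, 4, 6, 1.
The distinct values are {0, 1, 4, 5, 6, 7, 9, 13, 16, 20, 22, 23, 24, 25, 28}; there are 15 of them.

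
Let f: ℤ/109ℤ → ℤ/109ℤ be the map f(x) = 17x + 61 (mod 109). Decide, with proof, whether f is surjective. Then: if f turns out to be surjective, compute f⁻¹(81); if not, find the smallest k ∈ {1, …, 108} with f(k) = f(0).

Recall that f is surjective if every y in the codomain equals f(x) for some x in the domain.
Since gcd(17, 109) = 1, 17 is invertible modulo 109. Euclid's algorithm: 109 = 6·17 + 7, 17 = 2·7 + 3, 7 = 2·3 + 1; back-substituting gives 1 = 77·17 − 12·109, so 17⁻¹ ≡ 77 (mod 109).
Then y ↦ 77(y − 61) is a two-sided inverse to f, so every y ∈ ℤ/109ℤ has a preimage.
Thus f is surjective.
Since f is surjective, we compute f⁻¹(81): solve 17x + 61 ≡ 81 (mod 109), i.e. 17x ≡ 20 (mod 109).
Multiplying by 17⁻¹ = 77 gives x ≡ 77·20 = 1540 = 14·109 + 14 ≡ 14 (mod 109).
Check: f(14) = 17·14 + 61 = 299 = 2·109 + 81 ≡ 81 (mod 109).

14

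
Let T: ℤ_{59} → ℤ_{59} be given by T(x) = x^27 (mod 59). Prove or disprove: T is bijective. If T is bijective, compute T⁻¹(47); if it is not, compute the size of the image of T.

Since 59 is prime, the nonzero elements of ℤ_{59} form a cyclic group of order 58.
As gcd(27, 58) = 1, raising to the 27th power is a bijection on this group: if a^27 ≡ b^27 then (ab^{−1})^27 = 1, and the only element of order dividing gcd(27, 58) = 1 is 1, so a = b.
With T(0) = 0 this makes T injective on all of ℤ_{59}, hence bijective (finite equal-size domain and codomain). In particular T is bijective.
Since T is bijective, we find the preimage of 47. The inverse of x ↦ x^27 on (ℤ_{59})^× is x ↦ x^43, because 27·43 = 1161 = 20·58 + 1 ≡ 1 (mod 58) and x^{58} = 1 for x ≠ 0 (Fermat). So T⁻¹(47) = 47^43 mod 59.
Repeated squaring mod 59: 47^1 ≡ 47, 47^2 ≡ 47² = 2209 ≡ 26, 47^4 ≡ 26² = 676 ≡ 27, 47^8 ≡ 27² = 729 ≡ 21, 47^16 ≡ 21² = 441 ≡ 28, 47^32 ≡ 28² = 784 ≡ 17. Since 43 = 32 + 8 + 2 + 1, 47^43 ≡ 17·21·26·47: 17·21 = 357 ≡ 3, then 3·26 = 78 ≡ 19, then 19·47 = 893 ≡ 8. So 47^43 ≡ 8 (mod 59).
Hence T⁻¹(47) = 8.

8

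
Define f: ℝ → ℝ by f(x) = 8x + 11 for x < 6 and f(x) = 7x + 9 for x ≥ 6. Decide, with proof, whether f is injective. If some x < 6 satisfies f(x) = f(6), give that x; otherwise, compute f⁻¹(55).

Both pieces are strictly increasing (slopes 8 and 7), so each is injective on its own interval.
The left piece maps (−∞, 6) onto (−∞, 59); the right piece maps [6, ∞) onto [51, ∞).
These images overlap. In particular f(6) = 51 (right piece), and solving 8x + 11 = 51 on the left piece gives x = 5 < 6.
So f(5) = f(6) with 5 ≠ 6, and f is not injective. This x = 5 is the requested value below 6.

5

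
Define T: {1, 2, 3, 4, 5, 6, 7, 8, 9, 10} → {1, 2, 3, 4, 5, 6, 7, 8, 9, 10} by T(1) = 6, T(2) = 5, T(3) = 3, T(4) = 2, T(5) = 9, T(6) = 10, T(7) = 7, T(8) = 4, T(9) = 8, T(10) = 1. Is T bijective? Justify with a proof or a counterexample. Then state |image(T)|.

10

The values 6, 5, 3, 2, 9, 10, 7, 4, 8, 1 are a permutation of {1, 2, 3, 4, 5, 6, 7, 8, 9, 10}: each element appears exactly once.
So T is injective and surjective, hence bijective.
The image of T is {1, 2, 3, 4, 5, 6, 7, 8, 9, 10}, which has 10 elements.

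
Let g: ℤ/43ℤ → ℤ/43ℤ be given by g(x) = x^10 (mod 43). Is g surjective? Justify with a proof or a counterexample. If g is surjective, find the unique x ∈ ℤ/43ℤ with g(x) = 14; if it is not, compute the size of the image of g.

22

g(21): Repeated squaring mod 43: 21^1 ≡ 21, 21^2 ≡ 21² = 441 ≡ 11, 21^4 ≡ 11² = 121 ≡ 35, 21^8 ≡ 35² = 1225 ≡ 21. Since 10 = 8 + 2, 21^10 ≡ 21·11: 21·11 = 231 ≡ 16. So 21^10 ≡ 16 (mod 43).
g(22): Repeated squaring mod 43: 22^1 ≡ 22, 22^2 ≡ 22² = 484 ≡ 11, 22^4 ≡ 11² = 121 ≡ 35, 22^8 ≡ 35² = 1225 ≡ 21. Since 10 = 8 + 2, 22^10 ≡ 21·11: 21·11 = 231 ≡ 16. So 22^10 ≡ 16 (mod 43).
So g(21) = g(22) = 16 while 21 ≠ 22, so g is not injective.
A non-injective map from the 43-element set ℤ/43ℤ to itself takes at most 42 distinct values, so it cannot be surjective. Therefore g is not surjective.
Since g is not surjective, we determine |image(g)|. Computing x^10 mod 43 for each x (by repeated squaring, reducing mod 43 at every step), the values g(0), g(1), …, g(42) are: 0, 1, 35, 10, 21, 24, 6, 36, 4, 14, 23, 41, 38, 15, 13, 25, 11, 9, 17, 40, 31, 16, 16, 31, 40, 17, 9, 11, 25, 13, 15, 38, 41, 23, 14, 4, 36, 6, 24, 21, 10, 35, 1.
The distinct values are {0, 1, 4, 6, 9, 10, 11, 13, 14, 15, 16, 17, 21, 23, 24, 25, 31, 35, 36, 38, 40, 41}; there are 22 of them.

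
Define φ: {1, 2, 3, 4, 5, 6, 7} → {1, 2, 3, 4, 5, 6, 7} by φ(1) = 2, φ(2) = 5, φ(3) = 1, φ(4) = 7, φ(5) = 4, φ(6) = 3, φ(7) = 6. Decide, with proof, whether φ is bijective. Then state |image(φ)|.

The values 2, 5, 1, 7, 4, 3, 6 are a permutation of {1, 2, 3, 4, 5, 6, 7}: each element appears exactly once.
So φ is injective and surjective, hence bijective.
The image of φ is {1, 2, 3, 4, 5, 6, 7}, which has 7 elements.

7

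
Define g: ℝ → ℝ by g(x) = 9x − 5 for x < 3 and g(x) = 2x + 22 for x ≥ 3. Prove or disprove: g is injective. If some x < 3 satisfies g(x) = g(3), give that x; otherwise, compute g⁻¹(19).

8/3

Both pieces are strictly increasing (slopes 9 and 2), so each is injective on its own interval.
The left piece maps (−∞, 3) onto (−∞, 22); the right piece maps [3, ∞) onto [28, ∞).
These images are disjoint, so no value is attained by both pieces. So g is injective.
Because the two images are disjoint, no x < 3 has g(x) = g(3), so we compute g⁻¹(19): 19 lies in (−∞, 22), so solve 9x − 5 = 19: x = (19 + 5)/9 = 8/3.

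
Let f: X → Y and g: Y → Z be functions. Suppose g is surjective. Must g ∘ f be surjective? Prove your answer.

not surjective

No. Take X = {0}, Y = Z = {0, 1, 2}, f(0) = 0, and g = identity (surjective).
Then (g ∘ f)(0) = 0, and 2 ∈ Z has no preimage under g ∘ f, so g ∘ f is not surjective.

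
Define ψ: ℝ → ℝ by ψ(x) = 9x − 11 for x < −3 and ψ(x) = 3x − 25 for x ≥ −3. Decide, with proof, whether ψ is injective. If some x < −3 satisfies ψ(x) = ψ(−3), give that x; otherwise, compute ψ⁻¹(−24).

1/3

Both pieces are strictly increasing (slopes 9 and 3), so each is injective on its own interval.
The left piece maps (−∞, −3) onto (−∞, −38); the right piece maps [−3, ∞) onto [−34, ∞).
These images are disjoint, so no value is attained by both pieces. Thus ψ is injective.
Because the two images are disjoint, no x < −3 has ψ(x) = ψ(−3), so we compute ψ⁻¹(−24): −24 lies in [−34, ∞), so solve 3x − 25 = −24: x = (−24 + 25)/3 = 1/3.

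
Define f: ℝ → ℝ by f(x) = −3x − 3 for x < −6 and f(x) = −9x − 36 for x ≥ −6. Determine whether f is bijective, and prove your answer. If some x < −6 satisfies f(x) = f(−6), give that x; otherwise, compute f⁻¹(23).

-7

Both pieces are strictly decreasing (slopes −3 and −9), so each is injective on its own interval.
The left piece maps (−∞, −6) onto (15, ∞); the right piece maps [−6, ∞) onto (−∞, 18].
These images overlap. In particular f(−6) = 18 (right piece), and solving −3x − 3 = 18 on the left piece gives x = −7 < −6.
So f(−7) = f(−6) with −7 ≠ −6, and f is not injective, hence not bijective. This x = −7 is the requested value below −6.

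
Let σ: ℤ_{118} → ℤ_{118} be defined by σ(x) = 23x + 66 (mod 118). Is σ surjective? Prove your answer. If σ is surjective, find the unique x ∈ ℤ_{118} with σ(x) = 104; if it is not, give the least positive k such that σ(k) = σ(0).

94

Recall that surjectivity means every element of the codomain has a preimage under σ.
Since gcd(23, 118) = 1, 23 is invertible modulo 118. Euclid's algorithm: 118 = 5·23 + 3, 23 = 7·3 + 2, 3 = 1·2 + 1; back-substituting gives 1 = 77·23 − 15·118, so 23⁻¹ ≡ 77 (mod 118).
Then y ↦ 77(y − 66) is a two-sided inverse to σ, so every y ∈ ℤ_{118} has a preimage.
Therefore σ is surjective.
Since σ is surjective, we compute σ⁻¹(104): solve 23x + 66 ≡ 104 (mod 118), i.e. 23x ≡ 38 (mod 118).
Multiplying by 23⁻¹ = 77 gives x ≡ 77·38 = 2926 = 24·118 + 94 ≡ 94 (mod 118).
Check: σ(94) = 23·94 + 66 = 2228 = 18·118 + 104 ≡ 104 (mod 118).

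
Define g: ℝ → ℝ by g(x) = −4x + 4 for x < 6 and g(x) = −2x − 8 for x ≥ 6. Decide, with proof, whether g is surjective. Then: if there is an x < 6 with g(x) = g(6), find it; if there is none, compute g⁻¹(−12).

Both pieces are strictly decreasing (slopes −4 and −2), so each is injective on its own interval.
The left piece maps (−∞, 6) onto (−20, ∞); the right piece maps [6, ∞) onto (−∞, −20].
These images together cover ℝ, so g is surjective.
Because the two images are disjoint, no x < 6 has g(x) = g(6), so we compute g⁻¹(−12): −12 lies in (−20, ∞), so solve −4x + 4 = −12: x = (−12 − 4)/(−4) = 4.

4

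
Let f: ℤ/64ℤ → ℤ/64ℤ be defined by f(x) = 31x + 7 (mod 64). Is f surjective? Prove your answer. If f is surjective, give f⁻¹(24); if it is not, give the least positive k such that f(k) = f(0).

15

By definition, f is surjective if every y in the codomain equals f(x) for some x in the domain.
Since gcd(31, 64) = 1, 31 is invertible modulo 64. Euclid's algorithm: 64 = 2·31 + 2, 31 = 15·2 + 1; back-substituting gives 1 = 31·31 − 15·64, so 31⁻¹ ≡ 31 (mod 64).
Then y ↦ 31(y − 7) is a two-sided inverse to f, so every y ∈ ℤ/64ℤ has a preimage.
Hence f is surjective.
Since f is surjective, we compute f⁻¹(24): solve 31x + 7 ≡ 24 (mod 64), i.e. 31x ≡ 17 (mod 64).
Multiplying by 31⁻¹ = 31 gives x ≡ 31·17 = 527 = 8·64 + 15 ≡ 15 (mod 64).
Check: f(15) = 31·15 + 7 = 472 = 7·64 + 24 ≡ 24 (mod 64).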